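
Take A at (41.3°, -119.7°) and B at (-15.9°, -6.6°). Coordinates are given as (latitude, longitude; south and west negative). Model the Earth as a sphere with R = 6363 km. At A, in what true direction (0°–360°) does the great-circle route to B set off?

N = sin Δλ·cos φ₂ = +0.8846;  D = cos φ₁ sin φ₂ − sin φ₁ cos φ₂ cos Δλ = +0.0432
initial course = atan2(N, D) = 87.20°

87.2°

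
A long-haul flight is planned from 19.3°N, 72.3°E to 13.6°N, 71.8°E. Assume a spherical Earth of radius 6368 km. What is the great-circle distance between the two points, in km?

636 km

Haversine: a = sin²(Δφ/2)+cos φ₁ cos φ₂ sin²(Δλ/2) = 0.00249;  σ = 2·atan2(√a,√(1−a))
σ = 5.720° → d = Rσ = 6368·0.09983 = 636 km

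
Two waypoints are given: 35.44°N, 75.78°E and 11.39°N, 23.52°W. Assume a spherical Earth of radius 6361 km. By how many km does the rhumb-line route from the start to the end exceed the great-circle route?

279 km

Great circle: cos σ = sin φ₁ sin φ₂ + cos φ₁ cos φ₂ cos Δλ,  σ = 1.5854 rad → d_gc = 10084.4 km
Rhumb line: Δψ = -0.4621, q = Δφ/Δψ = 0.9083, d_rh = R√(Δφ²+q²Δλ²) = 10363.4 km
Excess = 10363.4 − 10084.4 = 279.0 ≈ 279 km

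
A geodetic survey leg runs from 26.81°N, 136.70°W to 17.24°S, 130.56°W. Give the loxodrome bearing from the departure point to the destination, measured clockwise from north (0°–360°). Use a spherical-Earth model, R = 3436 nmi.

Δψ = ln[tan(π/4+φ₂/2)/tan(π/4+φ₁/2)] = -0.7915
Δλ = +0.1072 rad (taken the short way round)
course = atan2(Δλ, Δψ) = 172.29°

172.3°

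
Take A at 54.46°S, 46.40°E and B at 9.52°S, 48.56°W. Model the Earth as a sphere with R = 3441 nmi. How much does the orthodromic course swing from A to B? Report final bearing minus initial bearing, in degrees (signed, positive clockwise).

Initial bearing θ₁ = atan2(sin Δλ cos φ₂, cos φ₁ sin φ₂ − sin φ₁ cos φ₂ cos Δλ) = 260.44°
Final bearing θ₂ = (initial bearing from the destination back to the start) + 180° = 324.47°
Δθ = θ₂ − θ₁ = +64.0°

+64.0°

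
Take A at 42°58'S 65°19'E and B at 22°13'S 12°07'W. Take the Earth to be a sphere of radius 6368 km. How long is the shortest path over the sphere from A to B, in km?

cos σ = sin φ₁ sin φ₂ + cos φ₁ cos φ₂ cos Δλ
      = sin(-42.97°)sin(-22.22°) + cos(-42.97°)cos(-22.22°)cos(-77.43°) = 0.4051
σ = 66.103° → d = Rσ = 6368·1.15371 = 7347 km

7347 km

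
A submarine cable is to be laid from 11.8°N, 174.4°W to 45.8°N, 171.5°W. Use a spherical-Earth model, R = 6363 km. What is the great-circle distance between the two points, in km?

3786 km

cos σ = sin φ₁ sin φ₂ + cos φ₁ cos φ₂ cos Δλ
      = sin(11.80°)sin(45.80°) + cos(11.80°)cos(45.80°)cos(2.90°) = 0.8282
σ = 34.089° → d = Rσ = 6363·0.59497 = 3786 km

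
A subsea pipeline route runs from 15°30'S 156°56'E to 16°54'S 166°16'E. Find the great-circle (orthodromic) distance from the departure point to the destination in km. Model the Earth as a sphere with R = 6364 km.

1007 km

cos σ = sin φ₁ sin φ₂ + cos φ₁ cos φ₂ cos Δλ
      = sin(-15.50°)sin(-16.90°) + cos(-15.50°)cos(-16.90°)cos(9.33°) = 0.9875
σ = 9.070° → d = Rσ = 6364·0.15831 = 1007 km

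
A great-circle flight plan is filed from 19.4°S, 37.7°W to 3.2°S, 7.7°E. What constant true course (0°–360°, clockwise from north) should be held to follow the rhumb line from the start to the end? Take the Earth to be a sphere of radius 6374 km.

Meridional parts: M(φ₁)=-0.3453, M(φ₂)=-0.0559 → ΔM = +0.2894;  Δλ = +0.7924 rad
tan C = Δλ / ΔM = +2.7382 → C = 69.94°

69.9°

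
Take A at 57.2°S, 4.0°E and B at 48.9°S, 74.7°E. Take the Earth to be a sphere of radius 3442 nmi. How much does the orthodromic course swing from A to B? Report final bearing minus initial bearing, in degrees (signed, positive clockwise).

Initial bearing θ₁ = atan2(sin Δλ cos φ₂, cos φ₁ sin φ₂ − sin φ₁ cos φ₂ cos Δλ) = 109.98°
Final bearing θ₂ = (initial bearing from the destination back to the start) + 180° = 50.75°
Δθ = θ₂ − θ₁ = -59.2°

-59.2°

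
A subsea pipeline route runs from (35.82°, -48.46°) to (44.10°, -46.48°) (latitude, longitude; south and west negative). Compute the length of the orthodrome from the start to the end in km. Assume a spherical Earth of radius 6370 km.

936 km

cos σ = sin φ₁ sin φ₂ + cos φ₁ cos φ₂ cos Δλ
      = sin(35.82°)sin(44.10°) + cos(35.82°)cos(44.10°)cos(1.98°) = 0.9892
σ = 8.417° → d = Rσ = 6370·0.14691 = 936 km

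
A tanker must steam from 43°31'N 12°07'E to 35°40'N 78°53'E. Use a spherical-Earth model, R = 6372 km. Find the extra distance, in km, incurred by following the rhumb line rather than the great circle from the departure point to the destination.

143 km

Great circle: cos σ = sin φ₁ sin φ₂ + cos φ₁ cos φ₂ cos Δλ,  σ = 0.8842 rad → d_gc = 5634.3 km
Rhumb line: Δψ = -0.1781, q = Δφ/Δψ = 0.7692, d_rh = R√(Δφ²+q²Δλ²) = 5777.7 km
Excess = 5777.7 − 5634.3 = 143.4 ≈ 143 km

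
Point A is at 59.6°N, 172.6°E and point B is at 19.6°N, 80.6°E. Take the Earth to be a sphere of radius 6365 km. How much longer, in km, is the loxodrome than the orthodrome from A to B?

Great circle: cos σ = sin φ₁ sin φ₂ + cos φ₁ cos φ₂ cos Δλ,  σ = 1.2946 rad → d_gc = 8240.2 km
Rhumb line: Δψ = -0.9541, q = Δφ/Δψ = 0.7317, d_rh = R√(Δφ²+q²Δλ²) = 8698.8 km
Excess = 8698.8 − 8240.2 = 458.6 ≈ 459 km

459 km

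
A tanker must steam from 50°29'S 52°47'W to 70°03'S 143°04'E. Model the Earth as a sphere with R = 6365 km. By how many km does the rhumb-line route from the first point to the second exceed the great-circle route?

2443 km

Great circle: cos σ = sin φ₁ sin φ₂ + cos φ₁ cos φ₂ cos Δλ,  σ = 1.0283 rad → d_gc = 6545.0 km
Rhumb line: Δψ = -0.7141, q = Δφ/Δψ = 0.4782, d_rh = R√(Δφ²+q²Δλ²) = 8987.6 km
Excess = 8987.6 − 6545.0 = 2442.6 ≈ 2443 km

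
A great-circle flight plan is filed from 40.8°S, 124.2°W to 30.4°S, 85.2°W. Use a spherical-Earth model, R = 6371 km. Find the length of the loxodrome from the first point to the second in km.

Rhumb course C = atan2(Δλ, Δψ) with Δψ = ln[tan(π/4+φ₂/2)/tan(π/4+φ₁/2)] = +0.2239, Δλ = +0.6807 → C = 71.80°
d = R·|Δφ| / |cos C| = 6371·0.18151 / 0.31242 = 3702 km

3702 km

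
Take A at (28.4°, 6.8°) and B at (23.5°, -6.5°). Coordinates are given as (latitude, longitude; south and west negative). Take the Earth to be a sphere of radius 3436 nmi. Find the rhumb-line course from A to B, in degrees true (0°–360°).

247.7°

Meridional parts: M(φ₁)=+0.5173, M(φ₂)=+0.4222 → ΔM = -0.0952;  Δλ = -0.2321 rad
tan C = Δλ / ΔM = +2.4395 → C = 247.71°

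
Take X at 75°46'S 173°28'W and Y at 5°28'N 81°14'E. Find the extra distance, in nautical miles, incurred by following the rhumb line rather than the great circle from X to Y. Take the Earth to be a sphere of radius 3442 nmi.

Great circle: cos σ = sin φ₁ sin φ₂ + cos φ₁ cos φ₂ cos Δλ,  σ = 1.7284 rad → d_gc = 5949.1 nmi
Rhumb line: Δψ = +2.1762, q = Δφ/Δψ = 0.6515, d_rh = R√(Δφ²+q²Δλ²) = 6387.5 nmi
Excess = 6387.5 − 5949.1 = 438.4 ≈ 438 nmi

438 nmi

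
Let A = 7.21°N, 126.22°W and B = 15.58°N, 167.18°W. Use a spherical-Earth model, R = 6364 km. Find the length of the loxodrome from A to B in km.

4552 km

Δψ = ln[tan(π/4+φ₂/2)/tan(π/4+φ₁/2)] = +0.1492;  Δφ = +0.1461 rad,  Δλ = -0.7149 rad
q = Δφ/Δψ = 0.9793
d = R·√(Δφ² + q²Δλ²) = 6364·0.71520 = 4552 km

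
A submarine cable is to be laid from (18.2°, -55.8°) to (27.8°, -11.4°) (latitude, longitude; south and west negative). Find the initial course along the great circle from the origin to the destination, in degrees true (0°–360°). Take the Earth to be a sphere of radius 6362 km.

68.4°

θ = atan2( sin Δλ·cos φ₂ ,  cos φ₁ sin φ₂ − sin φ₁ cos φ₂ cos Δλ )
  = atan2(+0.6189, +0.2457) = 68.35°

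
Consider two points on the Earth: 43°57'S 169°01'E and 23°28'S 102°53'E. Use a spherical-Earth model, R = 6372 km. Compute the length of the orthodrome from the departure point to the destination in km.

6347 km

cos σ = sin φ₁ sin φ₂ + cos φ₁ cos φ₂ cos Δλ
      = sin(-43.95°)sin(-23.47°) + cos(-43.95°)cos(-23.47°)cos(-66.13°) = 0.5436
σ = 57.072° → d = Rσ = 6372·0.99610 = 6347 km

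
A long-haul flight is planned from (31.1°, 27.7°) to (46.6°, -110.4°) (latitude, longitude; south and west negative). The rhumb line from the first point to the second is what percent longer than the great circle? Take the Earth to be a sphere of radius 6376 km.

Great circle: σ = 1.6334 rad → d_gc = Rσ = 10414.8 km
Rhumb: Δφ = +0.2705, Δλ = -2.4103, Δψ = +0.3498, q = Δφ/Δψ = 0.7733 → d_rh = R√(Δφ²+q²Δλ²) = 12008.7 km
Excess = (12008.7 − 10414.8) / 10414.8 = 1593.9 / 10414.8 = 15.30% ≈ 15.3%

15.3%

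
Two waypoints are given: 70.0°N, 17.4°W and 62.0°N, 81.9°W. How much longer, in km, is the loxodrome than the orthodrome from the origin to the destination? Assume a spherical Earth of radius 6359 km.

Great circle: cos σ = sin φ₁ sin φ₂ + cos φ₁ cos φ₂ cos Δλ,  σ = 0.4537 rad → d_gc = 2885.16 km
Rhumb line: Δψ = -0.3464, q = Δφ/Δψ = 0.4030, d_rh = R√(Δφ²+q²Δλ²) = 3018.75 km
Excess = 3018.75 − 2885.16 = 133.59 ≈ 134 km

134 km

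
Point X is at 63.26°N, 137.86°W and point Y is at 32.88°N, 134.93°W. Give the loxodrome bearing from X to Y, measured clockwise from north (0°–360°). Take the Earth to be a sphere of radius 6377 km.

Δψ = ln[tan(π/4+φ₂/2)/tan(π/4+φ₁/2)] = -0.8286
Δλ = +0.0511 rad (taken the short way round)
course = atan2(Δλ, Δψ) = 176.47°

176.5°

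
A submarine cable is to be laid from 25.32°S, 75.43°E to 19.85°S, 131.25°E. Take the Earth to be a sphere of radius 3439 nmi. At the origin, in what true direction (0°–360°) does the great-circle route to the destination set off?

N = sin Δλ·cos φ₂ = +0.7781;  D = cos φ₁ sin φ₂ − sin φ₁ cos φ₂ cos Δλ = -0.0809
initial course = atan2(N, D) = 95.94°

95.9°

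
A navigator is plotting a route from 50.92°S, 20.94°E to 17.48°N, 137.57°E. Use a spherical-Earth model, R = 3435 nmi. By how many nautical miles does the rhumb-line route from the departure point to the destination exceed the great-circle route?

230 nmi

Great circle: cos σ = sin φ₁ sin φ₂ + cos φ₁ cos φ₂ cos Δλ,  σ = 2.0975 rad → d_gc = 7204.91 nmi
Rhumb line: Δψ = +1.3458, q = Δφ/Δψ = 0.8870, d_rh = R√(Δφ²+q²Δλ²) = 7435.39 nmi
Excess = 7435.39 − 7204.91 = 230.48 ≈ 230 nmi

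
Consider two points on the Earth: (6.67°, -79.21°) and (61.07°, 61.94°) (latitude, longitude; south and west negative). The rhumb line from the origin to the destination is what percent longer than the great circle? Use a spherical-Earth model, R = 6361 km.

14.5%

Great circle: σ = 1.8468 rad → d_gc = Rσ = 11747.6 km
Rhumb: Δφ = +0.9495, Δλ = +2.4635, Δψ = +1.2383, q = Δφ/Δψ = 0.7668 → d_rh = R√(Δφ²+q²Δλ²) = 13448.2 km
Excess = (13448.2 − 11747.6) / 11747.6 = 1700.6 / 11747.6 = 14.48% ≈ 14.5%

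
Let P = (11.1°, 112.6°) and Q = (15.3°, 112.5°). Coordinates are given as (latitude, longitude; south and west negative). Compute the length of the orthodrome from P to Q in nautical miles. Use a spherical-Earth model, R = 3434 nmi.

252 nmi

Haversine: a = sin²(Δφ/2)+cos φ₁ cos φ₂ sin²(Δλ/2) = 0.00134;  σ = 2·atan2(√a,√(1−a))
σ = 4.201° → d = Rσ = 3434·0.07332 = 252 nmi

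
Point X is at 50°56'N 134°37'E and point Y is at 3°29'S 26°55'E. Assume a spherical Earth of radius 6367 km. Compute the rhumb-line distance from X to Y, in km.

11996 km

Rhumb course C = atan2(Δλ, Δψ) with Δψ = ln[tan(π/4+φ₂/2)/tan(π/4+φ₁/2)] = -1.0971, Δλ = -1.8797 → C = 239.73°
d = R·|Δφ| / |cos C| = 6367·0.94975 / 0.50408 = 11996 km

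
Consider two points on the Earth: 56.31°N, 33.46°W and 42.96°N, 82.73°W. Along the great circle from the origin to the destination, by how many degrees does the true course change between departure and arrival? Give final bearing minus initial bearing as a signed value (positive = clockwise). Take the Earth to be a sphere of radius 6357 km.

-38.8°

Initial bearing θ₁ = atan2(sin Δλ cos φ₂, cos φ₁ sin φ₂ − sin φ₁ cos φ₂ cos Δλ) = 268.01°
Final bearing θ₂ = (initial bearing from the destination back to the start) + 180° = 229.24°
Δθ = θ₂ − θ₁ = -38.8°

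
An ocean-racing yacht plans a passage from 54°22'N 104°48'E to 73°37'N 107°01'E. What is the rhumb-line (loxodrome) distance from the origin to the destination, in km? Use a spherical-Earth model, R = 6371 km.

2143 km

Δψ = ln[tan(π/4+φ₂/2)/tan(π/4+φ₁/2)] = +0.8032;  Δφ = +0.3360 rad,  Δλ = +0.0387 rad
q = Δφ/Δψ = 0.4183
d = R·√(Δφ² + q²Δλ²) = 6371·0.33637 = 2143 km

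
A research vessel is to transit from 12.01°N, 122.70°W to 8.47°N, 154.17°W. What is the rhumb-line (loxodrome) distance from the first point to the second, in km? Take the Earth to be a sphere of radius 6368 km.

Δψ = ln[tan(π/4+φ₂/2)/tan(π/4+φ₁/2)] = -0.0628;  Δφ = -0.0618 rad,  Δλ = -0.5493 rad
q = Δφ/Δψ = 0.9839
d = R·√(Δφ² + q²Δλ²) = 6368·0.54394 = 3464 km

3464 km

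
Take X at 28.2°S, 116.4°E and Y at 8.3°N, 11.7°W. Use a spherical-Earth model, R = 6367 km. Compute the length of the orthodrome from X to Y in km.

cos σ = sin φ₁ sin φ₂ + cos φ₁ cos φ₂ cos Δλ
      = sin(-28.20°)sin(8.30°) + cos(-28.20°)cos(8.30°)cos(-128.10°) = -0.6063
σ = 127.324° → d = Rσ = 6367·2.22222 = 14149 km

14149 km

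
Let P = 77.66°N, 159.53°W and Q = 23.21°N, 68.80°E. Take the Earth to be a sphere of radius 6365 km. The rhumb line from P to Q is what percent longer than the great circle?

Great circle: σ = 1.3136 rad → d_gc = Rσ = 8360.8 km
Rhumb: Δφ = -0.9503, Δλ = -2.2981, Δψ = -1.8080, q = Δφ/Δψ = 0.5256 → d_rh = R√(Δφ²+q²Δλ²) = 9782.7 km
Excess = (9782.7 − 8360.8) / 8360.8 = 1421.9 / 8360.8 = 17.01% ≈ 17.0%

17.0%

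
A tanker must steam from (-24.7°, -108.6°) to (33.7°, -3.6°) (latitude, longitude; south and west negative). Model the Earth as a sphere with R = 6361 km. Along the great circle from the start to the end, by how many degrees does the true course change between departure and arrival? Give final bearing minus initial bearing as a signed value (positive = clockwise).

+13.4°

Initial bearing θ₁ = atan2(sin Δλ cos φ₂, cos φ₁ sin φ₂ − sin φ₁ cos φ₂ cos Δλ) = 62.74°
Final bearing θ₂ = (initial bearing from the destination back to the start) + 180° = 76.10°
Δθ = θ₂ − θ₁ = +13.4°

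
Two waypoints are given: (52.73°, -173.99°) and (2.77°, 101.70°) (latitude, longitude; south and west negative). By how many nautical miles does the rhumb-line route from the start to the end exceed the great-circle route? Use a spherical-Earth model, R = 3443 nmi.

137 nmi

Great circle: cos σ = sin φ₁ sin φ₂ + cos φ₁ cos φ₂ cos Δλ,  σ = 1.4722 rad → d_gc = 5068.8 nmi
Rhumb line: Δψ = -1.0387, q = Δφ/Δψ = 0.8395, d_rh = R√(Δφ²+q²Δλ²) = 5206.1 nmi
Excess = 5206.1 − 5068.8 = 137.3 ≈ 137 nmi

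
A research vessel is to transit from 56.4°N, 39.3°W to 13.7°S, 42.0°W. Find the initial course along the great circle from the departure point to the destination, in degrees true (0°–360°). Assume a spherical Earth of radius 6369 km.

182.8°

θ = atan2( sin Δλ·cos φ₂ ,  cos φ₁ sin φ₂ − sin φ₁ cos φ₂ cos Δλ )
  = atan2(-0.0458, -0.9394) = 182.79°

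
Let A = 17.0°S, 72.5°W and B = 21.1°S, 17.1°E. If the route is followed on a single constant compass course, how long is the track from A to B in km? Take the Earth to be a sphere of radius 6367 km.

Δψ = ln[tan(π/4+φ₂/2)/tan(π/4+φ₁/2)] = -0.0757;  Δφ = -0.0716 rad,  Δλ = +1.5638 rad
q = Δφ/Δψ = 0.9450
d = R·√(Δφ² + q²Δλ²) = 6367·1.47951 = 9420 km

9420 km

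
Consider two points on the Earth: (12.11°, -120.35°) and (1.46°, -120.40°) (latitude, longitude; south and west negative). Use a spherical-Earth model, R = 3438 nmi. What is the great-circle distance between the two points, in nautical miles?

Haversine: a = sin²(Δφ/2)+cos φ₁ cos φ₂ sin²(Δλ/2) = 0.00861;  σ = 2·atan2(√a,√(1−a))
σ = 10.650° → d = Rσ = 3438·0.18588 = 639 nmi

639 nmi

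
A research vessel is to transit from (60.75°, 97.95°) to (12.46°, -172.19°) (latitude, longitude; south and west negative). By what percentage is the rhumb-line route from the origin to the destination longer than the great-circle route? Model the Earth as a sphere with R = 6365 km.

Great circle: σ = 1.3802 rad → d_gc = Rσ = 8785.2 km
Rhumb: Δφ = -0.8428, Δλ = +1.5684, Δψ = -1.1242, q = Δφ/Δψ = 0.7497 → d_rh = R√(Δφ²+q²Δλ²) = 9207.9 km
Excess = (9207.9 − 8785.2) / 8785.2 = 422.7 / 8785.2 = 4.81% ≈ 4.8%

4.8%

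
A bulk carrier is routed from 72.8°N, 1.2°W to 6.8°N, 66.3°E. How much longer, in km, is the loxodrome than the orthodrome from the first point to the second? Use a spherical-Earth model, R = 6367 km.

Great circle: cos σ = sin φ₁ sin φ₂ + cos φ₁ cos φ₂ cos Δλ,  σ = 1.3434 rad → d_gc = 8553.2 km
Rhumb line: Δψ = -1.7700, q = Δφ/Δψ = 0.6508, d_rh = R√(Δφ²+q²Δλ²) = 8810.4 km
Excess = 8810.4 − 8553.2 = 257.2 ≈ 257 km

257 km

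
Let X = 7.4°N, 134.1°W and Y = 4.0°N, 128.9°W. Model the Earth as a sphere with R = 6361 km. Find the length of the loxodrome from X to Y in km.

Δψ = ln[tan(π/4+φ₂/2)/tan(π/4+φ₁/2)] = -0.0596;  Δφ = -0.0593 rad,  Δλ = +0.0908 rad
q = Δφ/Δψ = 0.9949
d = R·√(Δφ² + q²Δλ²) = 6361·0.10805 = 687 km

687 km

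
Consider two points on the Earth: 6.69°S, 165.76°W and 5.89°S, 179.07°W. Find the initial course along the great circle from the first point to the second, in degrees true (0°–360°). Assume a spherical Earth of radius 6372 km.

272.7°

θ = atan2( sin Δλ·cos φ₂ ,  cos φ₁ sin φ₂ − sin φ₁ cos φ₂ cos Δλ )
  = atan2(-0.2290, +0.0108) = 272.71°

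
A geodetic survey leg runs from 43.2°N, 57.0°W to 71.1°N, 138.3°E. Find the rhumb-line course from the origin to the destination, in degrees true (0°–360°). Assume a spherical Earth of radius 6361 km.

Meridional parts: M(φ₁)=+0.8376, M(φ₂)=+1.7931 → ΔM = +0.9555;  Δλ = -2.8746 rad
tan C = Δλ / ΔM = -3.0085 → C = 288.39°

288.4°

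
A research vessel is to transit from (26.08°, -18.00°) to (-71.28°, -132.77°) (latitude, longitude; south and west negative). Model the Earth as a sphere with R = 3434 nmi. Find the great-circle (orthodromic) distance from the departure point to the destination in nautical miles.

Haversine: a = sin²(Δφ/2)+cos φ₁ cos φ₂ sin²(Δλ/2) = 0.76857;  σ = 2·atan2(√a,√(1−a))
σ = 122.490° → d = Rσ = 3434·2.13785 = 7341 nmi

7341 nmi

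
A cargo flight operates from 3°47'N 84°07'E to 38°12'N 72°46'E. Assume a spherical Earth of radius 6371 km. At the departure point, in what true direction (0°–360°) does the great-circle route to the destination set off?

N = sin Δλ·cos φ₂ = -0.1547;  D = cos φ₁ sin φ₂ − sin φ₁ cos φ₂ cos Δλ = +0.5662
initial course = atan2(N, D) = 344.72°

344.7°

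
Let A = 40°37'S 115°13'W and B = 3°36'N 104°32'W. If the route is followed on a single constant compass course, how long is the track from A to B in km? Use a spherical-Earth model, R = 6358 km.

Δψ = ln[tan(π/4+φ₂/2)/tan(π/4+φ₁/2)] = +0.8399;  Δφ = +0.7717 rad,  Δλ = +0.1865 rad
q = Δφ/Δψ = 0.9188
d = R·√(Δφ² + q²Δλ²) = 6358·0.79052 = 5026 km

5026 km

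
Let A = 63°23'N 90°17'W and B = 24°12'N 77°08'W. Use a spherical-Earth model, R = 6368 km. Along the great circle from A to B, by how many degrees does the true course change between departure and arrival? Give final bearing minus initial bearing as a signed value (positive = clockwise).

Initial bearing θ₁ = atan2(sin Δλ cos φ₂, cos φ₁ sin φ₂ − sin φ₁ cos φ₂ cos Δλ) = 161.22°
Final bearing θ₂ = (initial bearing from the destination back to the start) + 180° = 170.90°
Δθ = θ₂ − θ₁ = +9.7°

+9.7°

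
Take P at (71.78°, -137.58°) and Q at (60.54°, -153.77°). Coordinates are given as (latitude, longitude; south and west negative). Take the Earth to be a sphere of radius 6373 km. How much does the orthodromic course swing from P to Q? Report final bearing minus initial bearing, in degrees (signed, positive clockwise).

-14.9°

At departure: θ₁ = atan2(sin Δλ cos φ₂, cos φ₁ sin φ₂ − sin φ₁ cos φ₂ cos Δλ) = 217.86°
At arrival: θ₂ = atan2(sin Δλ cos φ₁, −cos φ₂ sin φ₁ + sin φ₂ cos φ₁ cos Δλ) = 202.97°
Δθ = θ₂ − θ₁ = -14.9°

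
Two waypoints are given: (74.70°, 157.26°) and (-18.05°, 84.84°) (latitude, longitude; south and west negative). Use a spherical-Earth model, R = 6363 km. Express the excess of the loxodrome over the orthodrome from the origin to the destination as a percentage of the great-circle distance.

2.6%

Great circle: σ = 1.7958 rad → d_gc = Rσ = 11426.5 km
Rhumb: Δφ = -1.6188, Δλ = -1.2640, Δψ = -2.3279, q = Δφ/Δψ = 0.6954 → d_rh = R√(Δφ²+q²Δλ²) = 11720.7 km
Excess = (11720.7 − 11426.5) / 11426.5 = 294.2 / 11426.5 = 2.57% ≈ 2.6%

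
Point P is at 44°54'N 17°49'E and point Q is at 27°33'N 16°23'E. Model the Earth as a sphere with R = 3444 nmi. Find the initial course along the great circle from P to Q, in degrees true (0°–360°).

θ = atan2( sin Δλ·cos φ₂ ,  cos φ₁ sin φ₂ − sin φ₁ cos φ₂ cos Δλ )
  = atan2(-0.0222, -0.2980) = 184.26°

184.3°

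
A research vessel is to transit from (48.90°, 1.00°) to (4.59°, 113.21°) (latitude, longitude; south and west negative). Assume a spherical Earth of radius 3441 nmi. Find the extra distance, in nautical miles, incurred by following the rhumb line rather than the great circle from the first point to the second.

314 nmi

Great circle: cos σ = sin φ₁ sin φ₂ + cos φ₁ cos φ₂ cos Δλ,  σ = 1.7593 rad → d_gc = 6053.7 nmi
Rhumb line: Δψ = -0.9010, q = Δφ/Δψ = 0.8584, d_rh = R√(Δφ²+q²Δλ²) = 6367.3 nmi
Excess = 6367.3 − 6053.7 = 313.6 ≈ 314 nmi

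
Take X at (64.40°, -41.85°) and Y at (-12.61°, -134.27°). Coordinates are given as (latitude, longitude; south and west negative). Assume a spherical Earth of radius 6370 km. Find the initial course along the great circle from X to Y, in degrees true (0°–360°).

θ = atan2( sin Δλ·cos φ₂ ,  cos φ₁ sin φ₂ − sin φ₁ cos φ₂ cos Δλ )
  = atan2(-0.9750, -0.0572) = 266.64°

266.6°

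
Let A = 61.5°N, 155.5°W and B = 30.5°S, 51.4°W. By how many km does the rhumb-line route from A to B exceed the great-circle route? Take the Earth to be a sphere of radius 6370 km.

361 km

Great circle: cos σ = sin φ₁ sin φ₂ + cos φ₁ cos φ₂ cos Δλ,  σ = 2.1486 rad → d_gc = 13686.6 km
Rhumb line: Δψ = -1.9300, q = Δφ/Δψ = 0.8320, d_rh = R√(Δφ²+q²Δλ²) = 14047.7 km
Excess = 14047.7 − 13686.6 = 361.1 ≈ 361 km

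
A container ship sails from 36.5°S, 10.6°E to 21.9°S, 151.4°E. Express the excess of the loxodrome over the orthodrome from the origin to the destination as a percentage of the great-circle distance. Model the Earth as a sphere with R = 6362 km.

Great circle: σ = 1.9349 rad → d_gc = Rσ = 12309.9 km
Rhumb: Δφ = +0.2548, Δλ = +2.4574, Δψ = +0.2932, q = Δφ/Δψ = 0.8691 → d_rh = R√(Δφ²+q²Δλ²) = 13683.5 km
Excess = (13683.5 − 12309.9) / 12309.9 = 1373.6 / 12309.9 = 11.16% ≈ 11.2%

11.2%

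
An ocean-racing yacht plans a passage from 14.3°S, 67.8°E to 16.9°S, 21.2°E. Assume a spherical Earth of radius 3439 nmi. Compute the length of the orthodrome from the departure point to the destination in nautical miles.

2693 nmi

Haversine: a = sin²(Δφ/2)+cos φ₁ cos φ₂ sin²(Δλ/2) = 0.14558;  σ = 2·atan2(√a,√(1−a))
σ = 44.859° → d = Rσ = 3439·0.78293 = 2693 nmi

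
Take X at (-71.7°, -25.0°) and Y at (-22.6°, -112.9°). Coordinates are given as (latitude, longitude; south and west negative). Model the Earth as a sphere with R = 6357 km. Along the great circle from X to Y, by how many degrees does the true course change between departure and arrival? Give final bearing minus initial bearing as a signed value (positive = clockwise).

Initial bearing θ₁ = atan2(sin Δλ cos φ₂, cos φ₁ sin φ₂ − sin φ₁ cos φ₂ cos Δλ) = 264.52°
Final bearing θ₂ = (initial bearing from the destination back to the start) + 180° = 340.21°
Δθ = θ₂ − θ₁ = +75.7°

+75.7°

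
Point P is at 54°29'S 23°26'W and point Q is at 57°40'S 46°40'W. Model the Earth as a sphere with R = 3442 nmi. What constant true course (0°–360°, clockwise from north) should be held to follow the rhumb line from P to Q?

Meridional parts: M(φ₁)=-1.1386, M(φ₂)=-1.2382 → ΔM = -0.0996;  Δλ = -0.4055 rad
tan C = Δλ / ΔM = +4.0705 → C = 256.20°

256.2°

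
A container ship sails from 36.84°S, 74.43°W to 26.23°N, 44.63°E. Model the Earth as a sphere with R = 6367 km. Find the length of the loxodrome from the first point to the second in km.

14311 km

Δψ = ln[tan(π/4+φ₂/2)/tan(π/4+φ₁/2)] = +1.1672;  Δφ = +1.1008 rad,  Δλ = +2.0780 rad
q = Δφ/Δψ = 0.9431
d = R·√(Δφ² + q²Δλ²) = 6367·2.24776 = 14311 km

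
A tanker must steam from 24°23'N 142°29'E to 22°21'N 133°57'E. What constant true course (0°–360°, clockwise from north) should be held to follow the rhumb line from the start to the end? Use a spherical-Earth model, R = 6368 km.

255.4°

Meridional parts: M(φ₁)=+0.4390, M(φ₂)=+0.4004 → ΔM = -0.0387;  Δλ = -0.1489 rad
tan C = Δλ / ΔM = +3.8523 → C = 255.45°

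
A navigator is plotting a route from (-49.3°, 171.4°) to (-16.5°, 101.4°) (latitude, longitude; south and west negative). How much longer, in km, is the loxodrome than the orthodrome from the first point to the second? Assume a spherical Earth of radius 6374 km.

Great circle: cos σ = sin φ₁ sin φ₂ + cos φ₁ cos φ₂ cos Δλ,  σ = 1.1272 rad → d_gc = 7184.9 km
Rhumb line: Δψ = +0.6998, q = Δφ/Δψ = 0.8181, d_rh = R√(Δφ²+q²Δλ²) = 7341.6 km
Excess = 7341.6 − 7184.9 = 156.7 ≈ 157 km

157 km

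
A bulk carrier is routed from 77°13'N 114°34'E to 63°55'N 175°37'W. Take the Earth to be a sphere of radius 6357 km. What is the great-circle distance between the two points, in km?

2726 km

Haversine: a = sin²(Δφ/2)+cos φ₁ cos φ₂ sin²(Δλ/2) = 0.04527;  σ = 2·atan2(√a,√(1−a))
σ = 24.569° → d = Rσ = 6357·0.42881 = 2726 km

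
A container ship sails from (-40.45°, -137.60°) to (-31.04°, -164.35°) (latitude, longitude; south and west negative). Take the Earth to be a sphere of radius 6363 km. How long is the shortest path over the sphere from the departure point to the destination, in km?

2615 km

cos σ = sin φ₁ sin φ₂ + cos φ₁ cos φ₂ cos Δλ
      = sin(-40.45°)sin(-31.04°) + cos(-40.45°)cos(-31.04°)cos(-26.75°) = 0.9168
σ = 23.542° → d = Rσ = 6363·0.41089 = 2615 km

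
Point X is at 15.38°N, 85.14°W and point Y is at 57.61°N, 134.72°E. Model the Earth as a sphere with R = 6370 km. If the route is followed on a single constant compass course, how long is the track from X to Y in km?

Δψ = ln[tan(π/4+φ₂/2)/tan(π/4+φ₁/2)] = +0.9647;  Δφ = +0.7371 rad,  Δλ = -2.4459 rad
q = Δφ/Δψ = 0.7640
d = R·√(Δφ² + q²Δλ²) = 6370·2.00888 = 12797 km

12797 km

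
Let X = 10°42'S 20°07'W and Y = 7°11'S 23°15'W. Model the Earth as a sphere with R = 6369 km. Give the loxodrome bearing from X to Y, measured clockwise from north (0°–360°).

318.7°

Δψ = ln[tan(π/4+φ₂/2)/tan(π/4+φ₁/2)] = +0.0621
Δλ = -0.0547 rad (taken the short way round)
course = atan2(Δλ, Δψ) = 318.65°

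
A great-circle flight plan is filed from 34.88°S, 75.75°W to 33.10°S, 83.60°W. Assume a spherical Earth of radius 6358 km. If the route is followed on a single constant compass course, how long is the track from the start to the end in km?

Δψ = ln[tan(π/4+φ₂/2)/tan(π/4+φ₁/2)] = +0.0375;  Δφ = +0.0311 rad,  Δλ = -0.1370 rad
q = Δφ/Δψ = 0.8291
d = R·√(Δφ² + q²Δλ²) = 6358·0.11776 = 749 km

749 km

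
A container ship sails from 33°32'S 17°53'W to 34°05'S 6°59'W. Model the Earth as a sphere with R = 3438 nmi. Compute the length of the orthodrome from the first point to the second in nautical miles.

544 nmi

Haversine: a = sin²(Δφ/2)+cos φ₁ cos φ₂ sin²(Δλ/2) = 0.00625;  σ = 2·atan2(√a,√(1−a))
σ = 9.069° → d = Rσ = 3438·0.15829 = 544 nmi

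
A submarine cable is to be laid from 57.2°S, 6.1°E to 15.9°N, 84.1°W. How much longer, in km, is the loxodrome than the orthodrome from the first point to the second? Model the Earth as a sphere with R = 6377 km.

Great circle: cos σ = sin φ₁ sin φ₂ + cos φ₁ cos φ₂ cos Δλ,  σ = 1.8050 rad → d_gc = 11510.7 km
Rhumb line: Δψ = +1.5042, q = Δφ/Δψ = 0.8482, d_rh = R√(Δφ²+q²Δλ²) = 11777.0 km
Excess = 11777.0 − 11510.7 = 266.3 ≈ 266 km

266 km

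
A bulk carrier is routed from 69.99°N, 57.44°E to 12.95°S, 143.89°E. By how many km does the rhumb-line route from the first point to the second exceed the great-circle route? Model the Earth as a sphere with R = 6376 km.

Great circle: cos σ = sin φ₁ sin φ₂ + cos φ₁ cos φ₂ cos Δλ,  σ = 1.7619 rad → d_gc = 11233.7 km
Rhumb line: Δψ = -1.9629, q = Δφ/Δψ = 0.7375, d_rh = R√(Δφ²+q²Δλ²) = 11641.5 km
Excess = 11641.5 − 11233.7 = 407.8 ≈ 408 km

408 km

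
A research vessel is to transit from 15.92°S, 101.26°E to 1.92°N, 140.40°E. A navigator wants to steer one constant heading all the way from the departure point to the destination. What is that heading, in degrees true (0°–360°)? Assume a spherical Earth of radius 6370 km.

65.2°

Meridional parts: M(φ₁)=-0.2815, M(φ₂)=+0.0335 → ΔM = +0.3150;  Δλ = +0.6831 rad
tan C = Δλ / ΔM = +2.1685 → C = 65.24°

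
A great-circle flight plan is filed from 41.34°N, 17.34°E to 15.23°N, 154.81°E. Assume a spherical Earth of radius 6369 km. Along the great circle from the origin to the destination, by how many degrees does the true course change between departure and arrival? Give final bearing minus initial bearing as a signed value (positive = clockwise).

At departure: θ₁ = atan2(sin Δλ cos φ₂, cos φ₁ sin φ₂ − sin φ₁ cos φ₂ cos Δλ) = 44.36°
At arrival: θ₂ = atan2(sin Δλ cos φ₁, −cos φ₂ sin φ₁ + sin φ₂ cos φ₁ cos Δλ) = 147.04°
Δθ = θ₂ − θ₁ = +102.7°

+102.7°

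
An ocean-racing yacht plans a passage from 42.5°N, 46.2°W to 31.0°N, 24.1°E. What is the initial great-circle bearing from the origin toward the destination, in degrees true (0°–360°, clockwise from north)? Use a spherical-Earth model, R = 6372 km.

77.1°

θ = atan2( sin Δλ·cos φ₂ ,  cos φ₁ sin φ₂ − sin φ₁ cos φ₂ cos Δλ )
  = atan2(+0.8070, +0.1845) = 77.12°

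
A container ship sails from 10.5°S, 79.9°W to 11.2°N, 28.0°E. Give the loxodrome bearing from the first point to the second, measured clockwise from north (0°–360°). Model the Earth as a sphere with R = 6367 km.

Meridional parts: M(φ₁)=-0.1843, M(φ₂)=+0.1967 → ΔM = +0.3810;  Δλ = +1.8832 rad
tan C = Δλ / ΔM = +4.9424 → C = 78.56°

78.6°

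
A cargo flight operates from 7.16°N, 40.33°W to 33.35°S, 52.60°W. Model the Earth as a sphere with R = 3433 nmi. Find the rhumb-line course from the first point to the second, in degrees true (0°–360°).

196.1°

Δψ = ln[tan(π/4+φ₂/2)/tan(π/4+φ₁/2)] = -0.7433
Δλ = -0.2142 rad (taken the short way round)
course = atan2(Δλ, Δψ) = 196.07°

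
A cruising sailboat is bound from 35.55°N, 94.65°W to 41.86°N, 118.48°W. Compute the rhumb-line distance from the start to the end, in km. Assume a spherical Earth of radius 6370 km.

2181 km

Δψ = ln[tan(π/4+φ₂/2)/tan(π/4+φ₁/2)] = +0.1413;  Δφ = +0.1101 rad,  Δλ = -0.4159 rad
q = Δφ/Δψ = 0.7795
d = R·√(Δφ² + q²Δλ²) = 6370·0.34239 = 2181 km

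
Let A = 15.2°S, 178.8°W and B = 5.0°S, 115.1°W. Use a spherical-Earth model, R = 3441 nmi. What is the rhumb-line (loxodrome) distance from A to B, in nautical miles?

Δψ = ln[tan(π/4+φ₂/2)/tan(π/4+φ₁/2)] = +0.1811;  Δφ = +0.1780 rad,  Δλ = +1.1118 rad
q = Δφ/Δψ = 0.9831
d = R·√(Δφ² + q²Δλ²) = 3441·1.10741 = 3811 nmi

3811 nmi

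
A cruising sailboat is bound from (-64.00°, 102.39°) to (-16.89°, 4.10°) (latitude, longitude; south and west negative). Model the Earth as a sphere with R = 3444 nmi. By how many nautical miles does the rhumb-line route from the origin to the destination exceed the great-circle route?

Great circle: cos σ = sin φ₁ sin φ₂ + cos φ₁ cos φ₂ cos Δλ,  σ = 1.3688 rad → d_gc = 4714.1 nmi
Rhumb line: Δψ = +1.1668, q = Δφ/Δψ = 0.7047, d_rh = R√(Δφ²+q²Δλ²) = 5035.2 nmi
Excess = 5035.2 − 4714.1 = 321.1 ≈ 321 nmi

321 nmi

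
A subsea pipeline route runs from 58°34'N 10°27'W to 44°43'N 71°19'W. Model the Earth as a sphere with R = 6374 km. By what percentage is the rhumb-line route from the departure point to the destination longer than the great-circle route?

Great circle: σ = 0.6749 rad → d_gc = Rσ = 4301.9 km
Rhumb: Δφ = -0.2417, Δλ = -1.0623, Δψ = -0.3936, q = Δφ/Δψ = 0.6142 → d_rh = R√(Δφ²+q²Δλ²) = 4435.0 km
Excess = (4435.0 − 4301.9) / 4301.9 = 133.1 / 4301.9 = 3.09% ≈ 3.1%

3.1%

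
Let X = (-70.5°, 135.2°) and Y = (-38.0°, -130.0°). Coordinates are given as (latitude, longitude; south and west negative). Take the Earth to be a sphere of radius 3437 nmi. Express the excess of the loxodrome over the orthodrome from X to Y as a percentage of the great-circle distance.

8.7%

Great circle: σ = 0.9784 rad → d_gc = Rσ = 3362.8 nmi
Rhumb: Δφ = +0.5672, Δλ = +1.6546, Δψ = +1.0433, q = Δφ/Δψ = 0.5437 → d_rh = R√(Δφ²+q²Δλ²) = 3655.3 nmi
Excess = (3655.3 − 3362.8) / 3362.8 = 292.5 / 3362.8 = 8.70% ≈ 8.7%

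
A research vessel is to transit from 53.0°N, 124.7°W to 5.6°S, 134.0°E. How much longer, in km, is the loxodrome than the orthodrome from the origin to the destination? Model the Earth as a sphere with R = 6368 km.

Great circle: cos σ = sin φ₁ sin φ₂ + cos φ₁ cos φ₂ cos Δλ,  σ = 1.7674 rad → d_gc = 11254.5 km
Rhumb line: Δψ = -1.1927, q = Δφ/Δψ = 0.8575, d_rh = R√(Δφ²+q²Δλ²) = 11645.8 km
Excess = 11645.8 − 11254.5 = 391.3 ≈ 391 km

391 km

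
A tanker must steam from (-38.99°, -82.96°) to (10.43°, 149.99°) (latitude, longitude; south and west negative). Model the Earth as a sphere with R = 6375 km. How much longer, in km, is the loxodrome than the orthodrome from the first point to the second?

392 km

Great circle: cos σ = sin φ₁ sin φ₂ + cos φ₁ cos φ₂ cos Δλ,  σ = 2.1828 rad → d_gc = 13915.1 km
Rhumb line: Δψ = +0.9231, q = Δφ/Δψ = 0.9344, d_rh = R√(Δφ²+q²Δλ²) = 14307.4 km
Excess = 14307.4 − 13915.1 = 392.3 ≈ 392 km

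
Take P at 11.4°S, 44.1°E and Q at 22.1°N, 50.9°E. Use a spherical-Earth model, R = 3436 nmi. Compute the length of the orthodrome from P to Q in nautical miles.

cos σ = sin φ₁ sin φ₂ + cos φ₁ cos φ₂ cos Δλ
      = sin(-11.40°)sin(22.10°) + cos(-11.40°)cos(22.10°)cos(6.80°) = 0.8275
σ = 34.158° → d = Rσ = 3436·0.59616 = 2048 nmi

2048 nmi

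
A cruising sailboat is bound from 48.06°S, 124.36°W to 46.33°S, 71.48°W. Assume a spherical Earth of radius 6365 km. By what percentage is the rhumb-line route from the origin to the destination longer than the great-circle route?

2.0%

Great circle: σ = 0.6154 rad → d_gc = Rσ = 3916.9 km
Rhumb: Δφ = +0.0302, Δλ = +0.9229, Δψ = +0.0444, q = Δφ/Δψ = 0.6794 → d_rh = R√(Δφ²+q²Δλ²) = 3995.8 km
Excess = (3995.8 − 3916.9) / 3916.9 = 78.9 / 3916.9 = 2.01% ≈ 2.0%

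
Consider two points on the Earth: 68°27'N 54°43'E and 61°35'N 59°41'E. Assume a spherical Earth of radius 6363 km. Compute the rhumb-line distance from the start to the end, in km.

Rhumb course C = atan2(Δλ, Δψ) with Δψ = ln[tan(π/4+φ₂/2)/tan(π/4+φ₁/2)] = -0.2855, Δλ = +0.0867 → C = 163.11°
d = R·|Δφ| / |cos C| = 6363·0.11985 / 0.95687 = 797 km

797 km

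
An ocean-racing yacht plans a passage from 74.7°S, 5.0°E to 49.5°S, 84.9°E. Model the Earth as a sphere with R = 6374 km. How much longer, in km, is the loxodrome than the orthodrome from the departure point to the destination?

Great circle: cos σ = sin φ₁ sin φ₂ + cos φ₁ cos φ₂ cos Δλ,  σ = 0.7021 rad → d_gc = 4475.0 km
Rhumb line: Δψ = +1.0104, q = Δφ/Δψ = 0.4353, d_rh = R√(Δφ²+q²Δλ²) = 4778.1 km
Excess = 4778.1 − 4475.0 = 303.1 ≈ 303 km

303 km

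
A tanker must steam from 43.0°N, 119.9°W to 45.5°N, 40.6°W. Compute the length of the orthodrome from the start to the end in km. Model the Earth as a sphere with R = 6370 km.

Haversine: a = sin²(Δφ/2)+cos φ₁ cos φ₂ sin²(Δλ/2) = 0.20919;  σ = 2·atan2(√a,√(1−a))
σ = 54.436° → d = Rσ = 6370·0.95009 = 6052 km

6052 km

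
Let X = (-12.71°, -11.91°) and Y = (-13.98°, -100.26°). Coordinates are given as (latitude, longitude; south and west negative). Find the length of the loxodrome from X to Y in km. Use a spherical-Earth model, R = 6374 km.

Δψ = ln[tan(π/4+φ₂/2)/tan(π/4+φ₁/2)] = -0.0228;  Δφ = -0.0222 rad,  Δλ = -1.5420 rad
q = Δφ/Δψ = 0.9730
d = R·√(Δφ² + q²Δλ²) = 6374·1.50049 = 9564 km

9564 km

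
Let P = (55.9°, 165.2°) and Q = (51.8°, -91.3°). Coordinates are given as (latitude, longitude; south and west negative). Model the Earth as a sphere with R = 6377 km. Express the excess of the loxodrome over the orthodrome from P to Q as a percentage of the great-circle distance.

10.6%

Great circle: σ = 0.9645 rad → d_gc = Rσ = 6150.8 km
Rhumb: Δφ = -0.0716, Δλ = +1.8064, Δψ = -0.1214, q = Δφ/Δψ = 0.5893 → d_rh = R√(Δφ²+q²Δλ²) = 6803.8 km
Excess = (6803.8 − 6150.8) / 6150.8 = 653.0 / 6150.8 = 10.62% ≈ 10.6%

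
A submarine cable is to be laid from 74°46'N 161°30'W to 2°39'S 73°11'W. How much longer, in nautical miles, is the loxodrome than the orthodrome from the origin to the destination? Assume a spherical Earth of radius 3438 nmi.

276 nmi

Great circle: cos σ = sin φ₁ sin φ₂ + cos φ₁ cos φ₂ cos Δλ,  σ = 1.6077 rad → d_gc = 5527.3 nmi
Rhumb line: Δψ = -2.0582, q = Δφ/Δψ = 0.6565, d_rh = R√(Δφ²+q²Δλ²) = 5803.6 nmi
Excess = 5803.6 − 5527.3 = 276.3 ≈ 276 nmi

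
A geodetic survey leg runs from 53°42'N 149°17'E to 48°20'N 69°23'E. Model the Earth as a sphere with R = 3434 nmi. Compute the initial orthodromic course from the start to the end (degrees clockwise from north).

298.0°

N = sin Δλ·cos φ₂ = -0.6545;  D = cos φ₁ sin φ₂ − sin φ₁ cos φ₂ cos Δλ = +0.3483
initial course = atan2(N, D) = 298.02°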